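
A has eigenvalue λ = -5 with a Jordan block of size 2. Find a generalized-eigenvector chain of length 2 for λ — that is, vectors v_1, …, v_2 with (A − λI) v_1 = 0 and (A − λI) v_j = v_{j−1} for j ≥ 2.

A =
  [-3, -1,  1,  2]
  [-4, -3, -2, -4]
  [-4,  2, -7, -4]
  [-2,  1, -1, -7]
A Jordan chain for λ = -5 of length 2:
v_1 = (2, -4, -4, -2)ᵀ
v_2 = (1, 0, 0, 0)ᵀ

Let N = A − (-5)·I. We want v_2 with N^2 v_2 = 0 but N^1 v_2 ≠ 0; then v_{j-1} := N · v_j for j = 2, …, 2.

Pick v_2 = (1, 0, 0, 0)ᵀ.
Then v_1 = N · v_2 = (2, -4, -4, -2)ᵀ.

Sanity check: (A − (-5)·I) v_1 = (0, 0, 0, 0)ᵀ = 0. ✓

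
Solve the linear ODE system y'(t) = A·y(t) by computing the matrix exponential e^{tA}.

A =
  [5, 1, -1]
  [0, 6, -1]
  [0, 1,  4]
e^{tA} =
  [exp(5*t), t*exp(5*t), -t*exp(5*t)]
  [0, t*exp(5*t) + exp(5*t), -t*exp(5*t)]
  [0, t*exp(5*t), -t*exp(5*t) + exp(5*t)]

Strategy: write A = P · J · P⁻¹ where J is a Jordan canonical form, so e^{tA} = P · e^{tJ} · P⁻¹, and e^{tJ} can be computed block-by-block.

A has Jordan form
J =
  [5, 1, 0]
  [0, 5, 0]
  [0, 0, 5]
(up to reordering of blocks).

Per-block formulas:
  For a 1×1 block at λ = 5: exp(t · [5]) = [e^(5t)].
  For a 2×2 Jordan block J_2(5): exp(t · J_2(5)) = e^(5t)·(I + t·N), where N is the 2×2 nilpotent shift.

After assembling e^{tJ} and conjugating by P, we get:

e^{tA} =
  [exp(5*t), t*exp(5*t), -t*exp(5*t)]
  [0, t*exp(5*t) + exp(5*t), -t*exp(5*t)]
  [0, t*exp(5*t), -t*exp(5*t) + exp(5*t)]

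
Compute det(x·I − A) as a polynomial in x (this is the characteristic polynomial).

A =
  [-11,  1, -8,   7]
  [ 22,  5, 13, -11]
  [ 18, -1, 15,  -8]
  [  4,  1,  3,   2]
x^4 - 11*x^3 + 15*x^2 + 175*x - 500

Expanding det(x·I − A) (e.g. by cofactor expansion or by noting that A is similar to its Jordan form J, which has the same characteristic polynomial as A) gives
  χ_A(x) = x^4 - 11*x^3 + 15*x^2 + 175*x - 500
which factors as (x - 5)^3*(x + 4). The eigenvalues (with algebraic multiplicities) are λ = -4 with multiplicity 1, λ = 5 with multiplicity 3.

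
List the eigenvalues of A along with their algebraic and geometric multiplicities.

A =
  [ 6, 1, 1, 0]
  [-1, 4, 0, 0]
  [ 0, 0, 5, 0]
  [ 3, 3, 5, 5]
λ = 5: alg = 4, geom = 2

Step 1 — factor the characteristic polynomial to read off the algebraic multiplicities:
  χ_A(x) = (x - 5)^4

Step 2 — compute geometric multiplicities via the rank-nullity identity g(λ) = n − rank(A − λI):
  rank(A − (5)·I) = 2, so dim ker(A − (5)·I) = n − 2 = 2

Summary:
  λ = 5: algebraic multiplicity = 4, geometric multiplicity = 2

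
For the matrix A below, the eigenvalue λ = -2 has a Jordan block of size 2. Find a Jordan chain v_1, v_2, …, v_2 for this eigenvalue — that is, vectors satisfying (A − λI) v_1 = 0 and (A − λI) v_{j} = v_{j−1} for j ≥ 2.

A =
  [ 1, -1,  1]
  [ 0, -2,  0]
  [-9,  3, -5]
A Jordan chain for λ = -2 of length 2:
v_1 = (3, 0, -9)ᵀ
v_2 = (1, 0, 0)ᵀ

Let N = A − (-2)·I. We want v_2 with N^2 v_2 = 0 but N^1 v_2 ≠ 0; then v_{j-1} := N · v_j for j = 2, …, 2.

Pick v_2 = (1, 0, 0)ᵀ.
Then v_1 = N · v_2 = (3, 0, -9)ᵀ.

Sanity check: (A − (-2)·I) v_1 = (0, 0, 0)ᵀ = 0. ✓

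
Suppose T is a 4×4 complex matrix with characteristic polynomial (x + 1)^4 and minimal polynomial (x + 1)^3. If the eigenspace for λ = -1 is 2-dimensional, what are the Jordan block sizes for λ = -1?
Block sizes for λ = -1: [3, 1]

Step 1 — from the characteristic polynomial, algebraic multiplicity of λ = -1 is 4. From dim ker(T − (-1)·I) = 2, there are exactly 2 Jordan blocks for λ = -1.
Step 2 — from the minimal polynomial, the factor (x + 1)^3 tells us the largest block for λ = -1 has size 3.
Step 3 — with total size 4, 2 blocks, and largest block 3, the block sizes (in nonincreasing order) are [3, 1].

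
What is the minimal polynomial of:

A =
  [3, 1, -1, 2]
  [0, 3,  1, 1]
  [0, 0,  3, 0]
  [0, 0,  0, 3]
x^3 - 9*x^2 + 27*x - 27

The characteristic polynomial is χ_A(x) = (x - 3)^4, so the eigenvalues are known. The minimal polynomial is
  m_A(x) = Π_λ (x − λ)^{k_λ}
where k_λ is the size of the *largest* Jordan block for λ (equivalently, the smallest k with (A − λI)^k v = 0 for every generalised eigenvector v of λ).

  λ = 3: largest Jordan block has size 3, contributing (x − 3)^3

So m_A(x) = (x - 3)^3 = x^3 - 9*x^2 + 27*x - 27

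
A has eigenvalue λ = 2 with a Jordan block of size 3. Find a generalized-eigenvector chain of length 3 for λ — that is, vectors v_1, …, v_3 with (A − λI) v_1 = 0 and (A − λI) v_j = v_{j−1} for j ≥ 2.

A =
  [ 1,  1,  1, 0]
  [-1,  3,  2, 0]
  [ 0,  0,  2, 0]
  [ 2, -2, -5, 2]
A Jordan chain for λ = 2 of length 3:
v_1 = (1, 1, 0, -2)ᵀ
v_2 = (1, 2, 0, -5)ᵀ
v_3 = (0, 0, 1, 0)ᵀ

Let N = A − (2)·I. We want v_3 with N^3 v_3 = 0 but N^2 v_3 ≠ 0; then v_{j-1} := N · v_j for j = 3, …, 2.

Pick v_3 = (0, 0, 1, 0)ᵀ.
Then v_2 = N · v_3 = (1, 2, 0, -5)ᵀ.
Then v_1 = N · v_2 = (1, 1, 0, -2)ᵀ.

Sanity check: (A − (2)·I) v_1 = (0, 0, 0, 0)ᵀ = 0. ✓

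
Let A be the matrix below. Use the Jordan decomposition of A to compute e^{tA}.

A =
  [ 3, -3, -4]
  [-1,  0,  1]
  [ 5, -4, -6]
e^{tA} =
  [-t^2*exp(-t)/2 + 4*t*exp(-t) + exp(-t), t^2*exp(-t)/2 - 3*t*exp(-t), t^2*exp(-t)/2 - 4*t*exp(-t)]
  [-t*exp(-t), t*exp(-t) + exp(-t), t*exp(-t)]
  [-t^2*exp(-t)/2 + 5*t*exp(-t), t^2*exp(-t)/2 - 4*t*exp(-t), t^2*exp(-t)/2 - 5*t*exp(-t) + exp(-t)]

Strategy: write A = P · J · P⁻¹ where J is a Jordan canonical form, so e^{tA} = P · e^{tJ} · P⁻¹, and e^{tJ} can be computed block-by-block.

A has Jordan form
J =
  [-1,  1,  0]
  [ 0, -1,  1]
  [ 0,  0, -1]
(up to reordering of blocks).

Per-block formulas:
  For a 3×3 Jordan block J_3(-1): exp(t · J_3(-1)) = e^(-1t)·(I + t·N + (t^2/2)·N^2), where N is the 3×3 nilpotent shift.

After assembling e^{tJ} and conjugating by P, we get:

e^{tA} =
  [-t^2*exp(-t)/2 + 4*t*exp(-t) + exp(-t), t^2*exp(-t)/2 - 3*t*exp(-t), t^2*exp(-t)/2 - 4*t*exp(-t)]
  [-t*exp(-t), t*exp(-t) + exp(-t), t*exp(-t)]
  [-t^2*exp(-t)/2 + 5*t*exp(-t), t^2*exp(-t)/2 - 4*t*exp(-t), t^2*exp(-t)/2 - 5*t*exp(-t) + exp(-t)]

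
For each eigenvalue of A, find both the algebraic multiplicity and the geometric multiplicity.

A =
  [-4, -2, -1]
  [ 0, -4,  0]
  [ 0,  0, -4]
λ = -4: alg = 3, geom = 2

Step 1 — factor the characteristic polynomial to read off the algebraic multiplicities:
  χ_A(x) = (x + 4)^3

Step 2 — compute geometric multiplicities via the rank-nullity identity g(λ) = n − rank(A − λI):
  rank(A − (-4)·I) = 1, so dim ker(A − (-4)·I) = n − 1 = 2

Summary:
  λ = -4: algebraic multiplicity = 3, geometric multiplicity = 2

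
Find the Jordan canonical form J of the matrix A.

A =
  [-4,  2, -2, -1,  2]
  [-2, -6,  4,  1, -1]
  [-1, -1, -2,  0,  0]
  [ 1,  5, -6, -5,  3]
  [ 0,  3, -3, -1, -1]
J_3(-4) ⊕ J_1(-3) ⊕ J_1(-3)

The characteristic polynomial is
  det(x·I − A) = x^5 + 18*x^4 + 129*x^3 + 460*x^2 + 816*x + 576 = (x + 3)^2*(x + 4)^3

Eigenvalues and multiplicities (the geometric multiplicity of λ is n − rank(A − λI), which equals the number of Jordan blocks for λ):
  λ = -4: algebraic multiplicity = 3, geometric multiplicity = 1
  λ = -3: algebraic multiplicity = 2, geometric multiplicity = 2

Determining the block sizes for each eigenvalue:
  λ = -4: one block (gm = 1), so the single block has size am = 3 → block sizes [3]
  λ = -3: gm = am = 2, so every block has size 1 → block sizes [1, 1]

Assembling the blocks gives a Jordan form
J =
  [-4,  1,  0,  0,  0]
  [ 0, -4,  1,  0,  0]
  [ 0,  0, -4,  0,  0]
  [ 0,  0,  0, -3,  0]
  [ 0,  0,  0,  0, -3]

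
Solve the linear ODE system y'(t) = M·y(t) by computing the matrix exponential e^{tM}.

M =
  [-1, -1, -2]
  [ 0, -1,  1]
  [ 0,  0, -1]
e^{tM} =
  [exp(-t), -t*exp(-t), -t^2*exp(-t)/2 - 2*t*exp(-t)]
  [0, exp(-t), t*exp(-t)]
  [0, 0, exp(-t)]

Strategy: write M = P · J · P⁻¹ where J is a Jordan canonical form, so e^{tM} = P · e^{tJ} · P⁻¹, and e^{tJ} can be computed block-by-block.

M has Jordan form
J =
  [-1,  1,  0]
  [ 0, -1,  1]
  [ 0,  0, -1]
(up to reordering of blocks).

Per-block formulas:
  For a 3×3 Jordan block J_3(-1): exp(t · J_3(-1)) = e^(-1t)·(I + t·N + (t^2/2)·N^2), where N is the 3×3 nilpotent shift.

After assembling e^{tJ} and conjugating by P, we get:

e^{tM} =
  [exp(-t), -t*exp(-t), -t^2*exp(-t)/2 - 2*t*exp(-t)]
  [0, exp(-t), t*exp(-t)]
  [0, 0, exp(-t)]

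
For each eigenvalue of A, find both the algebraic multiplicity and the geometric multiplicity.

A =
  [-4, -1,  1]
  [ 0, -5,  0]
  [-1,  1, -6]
λ = -5: alg = 3, geom = 2

Step 1 — factor the characteristic polynomial to read off the algebraic multiplicities:
  χ_A(x) = (x + 5)^3

Step 2 — compute geometric multiplicities via the rank-nullity identity g(λ) = n − rank(A − λI):
  rank(A − (-5)·I) = 1, so dim ker(A − (-5)·I) = n − 1 = 2

Summary:
  λ = -5: algebraic multiplicity = 3, geometric multiplicity = 2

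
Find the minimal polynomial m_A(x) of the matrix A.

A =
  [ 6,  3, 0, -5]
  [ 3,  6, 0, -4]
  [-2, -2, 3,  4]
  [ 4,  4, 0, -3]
x^3 - 9*x^2 + 27*x - 27

The characteristic polynomial is χ_A(x) = (x - 3)^4, so the eigenvalues are known. The minimal polynomial is
  m_A(x) = Π_λ (x − λ)^{k_λ}
where k_λ is the size of the *largest* Jordan block for λ (equivalently, the smallest k with (A − λI)^k v = 0 for every generalised eigenvector v of λ).

  λ = 3: largest Jordan block has size 3, contributing (x − 3)^3

So m_A(x) = (x - 3)^3 = x^3 - 9*x^2 + 27*x - 27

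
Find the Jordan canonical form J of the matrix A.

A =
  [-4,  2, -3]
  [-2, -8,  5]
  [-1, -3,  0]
J_3(-4)

The characteristic polynomial is
  det(x·I − A) = x^3 + 12*x^2 + 48*x + 64 = (x + 4)^3

Eigenvalues and multiplicities (the geometric multiplicity of λ is n − rank(A − λI), which equals the number of Jordan blocks for λ):
  λ = -4: algebraic multiplicity = 3, geometric multiplicity = 1

Determining the block sizes for each eigenvalue:
  λ = -4: one block (gm = 1), so the single block has size am = 3 → block sizes [3]

Assembling the blocks gives a Jordan form
J =
  [-4,  1,  0]
  [ 0, -4,  1]
  [ 0,  0, -4]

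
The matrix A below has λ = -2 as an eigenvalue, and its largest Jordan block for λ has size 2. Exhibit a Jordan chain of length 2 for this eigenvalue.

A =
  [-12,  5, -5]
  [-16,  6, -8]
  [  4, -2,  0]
A Jordan chain for λ = -2 of length 2:
v_1 = (-10, -16, 4)ᵀ
v_2 = (1, 0, 0)ᵀ

Let N = A − (-2)·I. We want v_2 with N^2 v_2 = 0 but N^1 v_2 ≠ 0; then v_{j-1} := N · v_j for j = 2, …, 2.

Pick v_2 = (1, 0, 0)ᵀ.
Then v_1 = N · v_2 = (-10, -16, 4)ᵀ.

Sanity check: (A − (-2)·I) v_1 = (0, 0, 0)ᵀ = 0. ✓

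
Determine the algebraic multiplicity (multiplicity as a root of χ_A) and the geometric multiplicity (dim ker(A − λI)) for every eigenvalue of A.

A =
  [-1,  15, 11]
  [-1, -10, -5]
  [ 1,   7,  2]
λ = -3: alg = 3, geom = 1

Step 1 — factor the characteristic polynomial to read off the algebraic multiplicities:
  χ_A(x) = (x + 3)^3

Step 2 — compute geometric multiplicities via the rank-nullity identity g(λ) = n − rank(A − λI):
  rank(A − (-3)·I) = 2, so dim ker(A − (-3)·I) = n − 2 = 1

Summary:
  λ = -3: algebraic multiplicity = 3, geometric multiplicity = 1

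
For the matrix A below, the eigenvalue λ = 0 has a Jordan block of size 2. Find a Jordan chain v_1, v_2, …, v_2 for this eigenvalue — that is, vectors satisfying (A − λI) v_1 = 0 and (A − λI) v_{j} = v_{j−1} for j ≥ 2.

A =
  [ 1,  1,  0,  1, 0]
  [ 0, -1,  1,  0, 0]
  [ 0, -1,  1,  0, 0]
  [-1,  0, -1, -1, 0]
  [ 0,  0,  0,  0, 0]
A Jordan chain for λ = 0 of length 2:
v_1 = (1, 0, 0, -1, 0)ᵀ
v_2 = (1, 0, 0, 0, 0)ᵀ

Let N = A − (0)·I. We want v_2 with N^2 v_2 = 0 but N^1 v_2 ≠ 0; then v_{j-1} := N · v_j for j = 2, …, 2.

Pick v_2 = (1, 0, 0, 0, 0)ᵀ.
Then v_1 = N · v_2 = (1, 0, 0, -1, 0)ᵀ.

Sanity check: (A − (0)·I) v_1 = (0, 0, 0, 0, 0)ᵀ = 0. ✓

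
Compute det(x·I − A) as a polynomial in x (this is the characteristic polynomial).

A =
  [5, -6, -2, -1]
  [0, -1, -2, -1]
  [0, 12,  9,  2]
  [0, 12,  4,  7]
x^4 - 20*x^3 + 150*x^2 - 500*x + 625

Expanding det(x·I − A) (e.g. by cofactor expansion or by noting that A is similar to its Jordan form J, which has the same characteristic polynomial as A) gives
  χ_A(x) = x^4 - 20*x^3 + 150*x^2 - 500*x + 625
which factors as (x - 5)^4. The eigenvalues (with algebraic multiplicities) are λ = 5 with multiplicity 4.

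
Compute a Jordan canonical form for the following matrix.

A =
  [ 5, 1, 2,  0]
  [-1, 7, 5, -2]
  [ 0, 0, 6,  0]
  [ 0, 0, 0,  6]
J_3(6) ⊕ J_1(6)

The characteristic polynomial is
  det(x·I − A) = x^4 - 24*x^3 + 216*x^2 - 864*x + 1296 = (x - 6)^4

Eigenvalues and multiplicities (the geometric multiplicity of λ is n − rank(A − λI), which equals the number of Jordan blocks for λ):
  λ = 6: algebraic multiplicity = 4, geometric multiplicity = 2

Determining the block sizes for each eigenvalue:
  λ = 6: with am = 4 and gm = 2, the partition is not yet determined (e.g. several partitions of 4 into 2 parts exist). Let N = A − (6)·I. Computing rank(N^1) = 2, rank(N^2) = 1, rank(N^3) = 0; the number of blocks of size ≥ j is rank(N^{j−1}) − rank(N^j), giving [2, 1, 1]. So we have 1 block(s) of size 3, 1 block(s) of size 1 → block sizes [3, 1]

Assembling the blocks gives a Jordan form
J =
  [6, 1, 0, 0]
  [0, 6, 1, 0]
  [0, 0, 6, 0]
  [0, 0, 0, 6]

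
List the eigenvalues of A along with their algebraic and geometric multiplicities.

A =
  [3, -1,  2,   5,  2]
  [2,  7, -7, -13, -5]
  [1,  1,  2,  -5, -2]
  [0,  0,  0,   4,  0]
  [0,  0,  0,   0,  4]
λ = 4: alg = 5, geom = 3

Step 1 — factor the characteristic polynomial to read off the algebraic multiplicities:
  χ_A(x) = (x - 4)^5

Step 2 — compute geometric multiplicities via the rank-nullity identity g(λ) = n − rank(A − λI):
  rank(A − (4)·I) = 2, so dim ker(A − (4)·I) = n − 2 = 3

Summary:
  λ = 4: algebraic multiplicity = 5, geometric multiplicity = 3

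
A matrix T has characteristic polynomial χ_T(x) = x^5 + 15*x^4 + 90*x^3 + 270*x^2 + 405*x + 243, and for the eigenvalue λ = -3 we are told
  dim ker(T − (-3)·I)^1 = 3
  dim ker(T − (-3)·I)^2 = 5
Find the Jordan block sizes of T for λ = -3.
Block sizes for λ = -3: [2, 2, 1]

From the dimensions of kernels of powers, the number of Jordan blocks of size at least j is d_j − d_{j−1} where d_j = dim ker(N^j) (with d_0 = 0). Computing the differences gives [3, 2].
The number of blocks of size exactly k is (#blocks of size ≥ k) − (#blocks of size ≥ k + 1), so the partition is: 1 block(s) of size 1, 2 block(s) of size 2.
In nonincreasing order the block sizes are [2, 2, 1].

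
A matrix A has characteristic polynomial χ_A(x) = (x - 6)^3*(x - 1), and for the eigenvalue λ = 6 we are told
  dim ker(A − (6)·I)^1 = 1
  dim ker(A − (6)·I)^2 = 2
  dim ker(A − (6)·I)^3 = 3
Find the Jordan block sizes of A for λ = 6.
Block sizes for λ = 6: [3]

From the dimensions of kernels of powers, the number of Jordan blocks of size at least j is d_j − d_{j−1} where d_j = dim ker(N^j) (with d_0 = 0). Computing the differences gives [1, 1, 1].
The number of blocks of size exactly k is (#blocks of size ≥ k) − (#blocks of size ≥ k + 1), so the partition is: 1 block(s) of size 3.
In nonincreasing order the block sizes are [3].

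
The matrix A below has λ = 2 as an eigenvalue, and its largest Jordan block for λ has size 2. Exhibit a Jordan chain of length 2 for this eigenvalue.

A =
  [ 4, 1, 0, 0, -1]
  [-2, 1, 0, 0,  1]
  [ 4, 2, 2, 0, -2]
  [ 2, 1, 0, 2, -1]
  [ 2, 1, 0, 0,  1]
A Jordan chain for λ = 2 of length 2:
v_1 = (2, -2, 4, 2, 2)ᵀ
v_2 = (1, 0, 0, 0, 0)ᵀ

Let N = A − (2)·I. We want v_2 with N^2 v_2 = 0 but N^1 v_2 ≠ 0; then v_{j-1} := N · v_j for j = 2, …, 2.

Pick v_2 = (1, 0, 0, 0, 0)ᵀ.
Then v_1 = N · v_2 = (2, -2, 4, 2, 2)ᵀ.

Sanity check: (A − (2)·I) v_1 = (0, 0, 0, 0, 0)ᵀ = 0. ✓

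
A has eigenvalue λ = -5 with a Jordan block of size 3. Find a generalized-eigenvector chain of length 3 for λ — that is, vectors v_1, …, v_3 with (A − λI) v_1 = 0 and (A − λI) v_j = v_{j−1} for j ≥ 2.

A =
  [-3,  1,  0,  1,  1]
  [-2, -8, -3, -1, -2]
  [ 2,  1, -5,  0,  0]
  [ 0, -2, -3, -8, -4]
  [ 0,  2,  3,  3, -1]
A Jordan chain for λ = -5 of length 3:
v_1 = (2, -4, 2, -2, 2)ᵀ
v_2 = (2, -2, 2, 0, 0)ᵀ
v_3 = (1, 0, 0, 0, 0)ᵀ

Let N = A − (-5)·I. We want v_3 with N^3 v_3 = 0 but N^2 v_3 ≠ 0; then v_{j-1} := N · v_j for j = 3, …, 2.

Pick v_3 = (1, 0, 0, 0, 0)ᵀ.
Then v_2 = N · v_3 = (2, -2, 2, 0, 0)ᵀ.
Then v_1 = N · v_2 = (2, -4, 2, -2, 2)ᵀ.

Sanity check: (A − (-5)·I) v_1 = (0, 0, 0, 0, 0)ᵀ = 0. ✓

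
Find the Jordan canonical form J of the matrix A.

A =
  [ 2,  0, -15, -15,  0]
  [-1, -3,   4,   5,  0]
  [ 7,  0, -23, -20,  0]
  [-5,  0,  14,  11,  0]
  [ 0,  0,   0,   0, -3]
J_1(-4) ⊕ J_3(-3) ⊕ J_1(-3)

The characteristic polynomial is
  det(x·I − A) = x^5 + 16*x^4 + 102*x^3 + 324*x^2 + 513*x + 324 = (x + 3)^4*(x + 4)

Eigenvalues and multiplicities (the geometric multiplicity of λ is n − rank(A − λI), which equals the number of Jordan blocks for λ):
  λ = -4: algebraic multiplicity = 1, geometric multiplicity = 1
  λ = -3: algebraic multiplicity = 4, geometric multiplicity = 2

Determining the block sizes for each eigenvalue:
  λ = -4: one block (gm = 1), so the single block has size am = 1 → block sizes [1]
  λ = -3: with am = 4 and gm = 2, the partition is not yet determined (e.g. several partitions of 4 into 2 parts exist). Let N = A − (-3)·I. Computing rank(N^1) = 3, rank(N^2) = 2, rank(N^3) = 1; the number of blocks of size ≥ j is rank(N^{j−1}) − rank(N^j), giving [2, 1, 1]. So we have 1 block(s) of size 3, 1 block(s) of size 1 → block sizes [3, 1]

Assembling the blocks gives a Jordan form
J =
  [-4,  0,  0,  0,  0]
  [ 0, -3,  1,  0,  0]
  [ 0,  0, -3,  1,  0]
  [ 0,  0,  0, -3,  0]
  [ 0,  0,  0,  0, -3]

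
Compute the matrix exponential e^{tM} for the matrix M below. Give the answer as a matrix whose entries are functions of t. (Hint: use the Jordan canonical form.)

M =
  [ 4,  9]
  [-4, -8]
e^{tM} =
  [6*t*exp(-2*t) + exp(-2*t), 9*t*exp(-2*t)]
  [-4*t*exp(-2*t), -6*t*exp(-2*t) + exp(-2*t)]

Strategy: write M = P · J · P⁻¹ where J is a Jordan canonical form, so e^{tM} = P · e^{tJ} · P⁻¹, and e^{tJ} can be computed block-by-block.

M has Jordan form
J =
  [-2,  1]
  [ 0, -2]
(up to reordering of blocks).

Per-block formulas:
  For a 2×2 Jordan block J_2(-2): exp(t · J_2(-2)) = e^(-2t)·(I + t·N), where N is the 2×2 nilpotent shift.

After assembling e^{tJ} and conjugating by P, we get:

e^{tM} =
  [6*t*exp(-2*t) + exp(-2*t), 9*t*exp(-2*t)]
  [-4*t*exp(-2*t), -6*t*exp(-2*t) + exp(-2*t)]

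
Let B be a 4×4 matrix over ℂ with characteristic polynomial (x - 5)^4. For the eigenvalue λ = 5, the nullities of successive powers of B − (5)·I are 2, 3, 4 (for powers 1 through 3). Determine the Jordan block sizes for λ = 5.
Block sizes for λ = 5: [3, 1]

From the dimensions of kernels of powers, the number of Jordan blocks of size at least j is d_j − d_{j−1} where d_j = dim ker(N^j) (with d_0 = 0). Computing the differences gives [2, 1, 1].
The number of blocks of size exactly k is (#blocks of size ≥ k) − (#blocks of size ≥ k + 1), so the partition is: 1 block(s) of size 1, 1 block(s) of size 3.
In nonincreasing order the block sizes are [3, 1].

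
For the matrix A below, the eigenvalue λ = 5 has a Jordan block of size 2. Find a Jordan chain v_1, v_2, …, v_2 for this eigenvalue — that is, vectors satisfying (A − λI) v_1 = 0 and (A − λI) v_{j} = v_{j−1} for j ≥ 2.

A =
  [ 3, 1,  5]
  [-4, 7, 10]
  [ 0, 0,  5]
A Jordan chain for λ = 5 of length 2:
v_1 = (-2, -4, 0)ᵀ
v_2 = (1, 0, 0)ᵀ

Let N = A − (5)·I. We want v_2 with N^2 v_2 = 0 but N^1 v_2 ≠ 0; then v_{j-1} := N · v_j for j = 2, …, 2.

Pick v_2 = (1, 0, 0)ᵀ.
Then v_1 = N · v_2 = (-2, -4, 0)ᵀ.

Sanity check: (A − (5)·I) v_1 = (0, 0, 0)ᵀ = 0. ✓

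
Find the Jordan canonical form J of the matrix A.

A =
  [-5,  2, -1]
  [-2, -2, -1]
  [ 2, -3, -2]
J_3(-3)

The characteristic polynomial is
  det(x·I − A) = x^3 + 9*x^2 + 27*x + 27 = (x + 3)^3

Eigenvalues and multiplicities (the geometric multiplicity of λ is n − rank(A − λI), which equals the number of Jordan blocks for λ):
  λ = -3: algebraic multiplicity = 3, geometric multiplicity = 1

Determining the block sizes for each eigenvalue:
  λ = -3: one block (gm = 1), so the single block has size am = 3 → block sizes [3]

Assembling the blocks gives a Jordan form
J =
  [-3,  1,  0]
  [ 0, -3,  1]
  [ 0,  0, -3]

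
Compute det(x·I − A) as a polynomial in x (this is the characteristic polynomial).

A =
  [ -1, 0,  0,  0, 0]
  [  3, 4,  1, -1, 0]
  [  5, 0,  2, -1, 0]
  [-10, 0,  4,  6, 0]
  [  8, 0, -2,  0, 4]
x^5 - 15*x^4 + 80*x^3 - 160*x^2 + 256

Expanding det(x·I − A) (e.g. by cofactor expansion or by noting that A is similar to its Jordan form J, which has the same characteristic polynomial as A) gives
  χ_A(x) = x^5 - 15*x^4 + 80*x^3 - 160*x^2 + 256
which factors as (x - 4)^4*(x + 1). The eigenvalues (with algebraic multiplicities) are λ = -1 with multiplicity 1, λ = 4 with multiplicity 4.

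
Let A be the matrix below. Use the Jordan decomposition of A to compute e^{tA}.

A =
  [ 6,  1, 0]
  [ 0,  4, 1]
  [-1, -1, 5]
e^{tA} =
  [t^2*exp(5*t)/2 + t*exp(5*t) + exp(5*t), t*exp(5*t), t^2*exp(5*t)/2]
  [-t^2*exp(5*t)/2, -t*exp(5*t) + exp(5*t), -t^2*exp(5*t)/2 + t*exp(5*t)]
  [-t^2*exp(5*t)/2 - t*exp(5*t), -t*exp(5*t), -t^2*exp(5*t)/2 + exp(5*t)]

Strategy: write A = P · J · P⁻¹ where J is a Jordan canonical form, so e^{tA} = P · e^{tJ} · P⁻¹, and e^{tJ} can be computed block-by-block.

A has Jordan form
J =
  [5, 1, 0]
  [0, 5, 1]
  [0, 0, 5]
(up to reordering of blocks).

Per-block formulas:
  For a 3×3 Jordan block J_3(5): exp(t · J_3(5)) = e^(5t)·(I + t·N + (t^2/2)·N^2), where N is the 3×3 nilpotent shift.

After assembling e^{tJ} and conjugating by P, we get:

e^{tA} =
  [t^2*exp(5*t)/2 + t*exp(5*t) + exp(5*t), t*exp(5*t), t^2*exp(5*t)/2]
  [-t^2*exp(5*t)/2, -t*exp(5*t) + exp(5*t), -t^2*exp(5*t)/2 + t*exp(5*t)]
  [-t^2*exp(5*t)/2 - t*exp(5*t), -t*exp(5*t), -t^2*exp(5*t)/2 + exp(5*t)]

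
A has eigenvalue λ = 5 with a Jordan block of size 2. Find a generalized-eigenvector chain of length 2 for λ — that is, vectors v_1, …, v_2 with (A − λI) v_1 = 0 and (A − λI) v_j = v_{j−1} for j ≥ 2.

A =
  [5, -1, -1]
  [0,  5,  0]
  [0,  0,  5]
A Jordan chain for λ = 5 of length 2:
v_1 = (-1, 0, 0)ᵀ
v_2 = (0, 1, 0)ᵀ

Let N = A − (5)·I. We want v_2 with N^2 v_2 = 0 but N^1 v_2 ≠ 0; then v_{j-1} := N · v_j for j = 2, …, 2.

Pick v_2 = (0, 1, 0)ᵀ.
Then v_1 = N · v_2 = (-1, 0, 0)ᵀ.

Sanity check: (A − (5)·I) v_1 = (0, 0, 0)ᵀ = 0. ✓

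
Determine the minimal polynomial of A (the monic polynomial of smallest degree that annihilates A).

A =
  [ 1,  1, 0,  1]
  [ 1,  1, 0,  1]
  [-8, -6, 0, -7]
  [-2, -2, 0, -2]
x^2

The characteristic polynomial is χ_A(x) = x^4, so the eigenvalues are known. The minimal polynomial is
  m_A(x) = Π_λ (x − λ)^{k_λ}
where k_λ is the size of the *largest* Jordan block for λ (equivalently, the smallest k with (A − λI)^k v = 0 for every generalised eigenvector v of λ).

  λ = 0: largest Jordan block has size 2, contributing (x − 0)^2

So m_A(x) = x^2 = x^2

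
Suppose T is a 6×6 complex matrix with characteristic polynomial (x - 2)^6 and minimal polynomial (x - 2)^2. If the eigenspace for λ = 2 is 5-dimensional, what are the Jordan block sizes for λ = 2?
Block sizes for λ = 2: [2, 1, 1, 1, 1]

Step 1 — from the characteristic polynomial, algebraic multiplicity of λ = 2 is 6. From dim ker(T − (2)·I) = 5, there are exactly 5 Jordan blocks for λ = 2.
Step 2 — from the minimal polynomial, the factor (x − 2)^2 tells us the largest block for λ = 2 has size 2.
Step 3 — with total size 6, 5 blocks, and largest block 2, the block sizes (in nonincreasing order) are [2, 1, 1, 1, 1].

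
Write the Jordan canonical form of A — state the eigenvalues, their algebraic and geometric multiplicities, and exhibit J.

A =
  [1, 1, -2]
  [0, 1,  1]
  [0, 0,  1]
J_3(1)

The characteristic polynomial is
  det(x·I − A) = x^3 - 3*x^2 + 3*x - 1 = (x - 1)^3

Eigenvalues and multiplicities (the geometric multiplicity of λ is n − rank(A − λI), which equals the number of Jordan blocks for λ):
  λ = 1: algebraic multiplicity = 3, geometric multiplicity = 1

Determining the block sizes for each eigenvalue:
  λ = 1: one block (gm = 1), so the single block has size am = 3 → block sizes [3]

Assembling the blocks gives a Jordan form
J =
  [1, 1, 0]
  [0, 1, 1]
  [0, 0, 1]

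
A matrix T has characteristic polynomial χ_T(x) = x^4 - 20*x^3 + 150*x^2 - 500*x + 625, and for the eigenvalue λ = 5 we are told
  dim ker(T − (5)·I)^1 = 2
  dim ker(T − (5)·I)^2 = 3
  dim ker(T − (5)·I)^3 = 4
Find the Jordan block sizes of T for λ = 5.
Block sizes for λ = 5: [3, 1]

From the dimensions of kernels of powers, the number of Jordan blocks of size at least j is d_j − d_{j−1} where d_j = dim ker(N^j) (with d_0 = 0). Computing the differences gives [2, 1, 1].
The number of blocks of size exactly k is (#blocks of size ≥ k) − (#blocks of size ≥ k + 1), so the partition is: 1 block(s) of size 1, 1 block(s) of size 3.
In nonincreasing order the block sizes are [3, 1].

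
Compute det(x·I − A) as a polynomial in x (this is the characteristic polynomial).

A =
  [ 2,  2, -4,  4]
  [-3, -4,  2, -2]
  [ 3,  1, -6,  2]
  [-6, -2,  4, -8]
x^4 + 16*x^3 + 96*x^2 + 256*x + 256

Expanding det(x·I − A) (e.g. by cofactor expansion or by noting that A is similar to its Jordan form J, which has the same characteristic polynomial as A) gives
  χ_A(x) = x^4 + 16*x^3 + 96*x^2 + 256*x + 256
which factors as (x + 4)^4. The eigenvalues (with algebraic multiplicities) are λ = -4 with multiplicity 4.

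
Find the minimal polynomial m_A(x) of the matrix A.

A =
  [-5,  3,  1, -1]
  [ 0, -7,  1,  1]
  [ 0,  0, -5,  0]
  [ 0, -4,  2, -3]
x^3 + 15*x^2 + 75*x + 125

The characteristic polynomial is χ_A(x) = (x + 5)^4, so the eigenvalues are known. The minimal polynomial is
  m_A(x) = Π_λ (x − λ)^{k_λ}
where k_λ is the size of the *largest* Jordan block for λ (equivalently, the smallest k with (A − λI)^k v = 0 for every generalised eigenvector v of λ).

  λ = -5: largest Jordan block has size 3, contributing (x + 5)^3

So m_A(x) = (x + 5)^3 = x^3 + 15*x^2 + 75*x + 125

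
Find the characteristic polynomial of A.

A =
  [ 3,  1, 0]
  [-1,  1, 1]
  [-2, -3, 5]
x^3 - 9*x^2 + 27*x - 27

Expanding det(x·I − A) (e.g. by cofactor expansion or by noting that A is similar to its Jordan form J, which has the same characteristic polynomial as A) gives
  χ_A(x) = x^3 - 9*x^2 + 27*x - 27
which factors as (x - 3)^3. The eigenvalues (with algebraic multiplicities) are λ = 3 with multiplicity 3.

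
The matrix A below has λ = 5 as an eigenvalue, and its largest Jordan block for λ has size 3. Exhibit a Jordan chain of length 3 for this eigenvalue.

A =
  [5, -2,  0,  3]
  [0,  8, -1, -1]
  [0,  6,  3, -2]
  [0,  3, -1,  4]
A Jordan chain for λ = 5 of length 3:
v_1 = (3, 0, 0, 0)ᵀ
v_2 = (-2, 3, 6, 3)ᵀ
v_3 = (0, 1, 0, 0)ᵀ

Let N = A − (5)·I. We want v_3 with N^3 v_3 = 0 but N^2 v_3 ≠ 0; then v_{j-1} := N · v_j for j = 3, …, 2.

Pick v_3 = (0, 1, 0, 0)ᵀ.
Then v_2 = N · v_3 = (-2, 3, 6, 3)ᵀ.
Then v_1 = N · v_2 = (3, 0, 0, 0)ᵀ.

Sanity check: (A − (5)·I) v_1 = (0, 0, 0, 0)ᵀ = 0. ✓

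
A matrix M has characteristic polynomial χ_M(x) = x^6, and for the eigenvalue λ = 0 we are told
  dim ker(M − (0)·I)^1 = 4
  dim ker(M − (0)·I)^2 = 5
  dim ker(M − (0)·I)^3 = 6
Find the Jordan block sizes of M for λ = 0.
Block sizes for λ = 0: [3, 1, 1, 1]

From the dimensions of kernels of powers, the number of Jordan blocks of size at least j is d_j − d_{j−1} where d_j = dim ker(N^j) (with d_0 = 0). Computing the differences gives [4, 1, 1].
The number of blocks of size exactly k is (#blocks of size ≥ k) − (#blocks of size ≥ k + 1), so the partition is: 3 block(s) of size 1, 1 block(s) of size 3.
In nonincreasing order the block sizes are [3, 1, 1, 1].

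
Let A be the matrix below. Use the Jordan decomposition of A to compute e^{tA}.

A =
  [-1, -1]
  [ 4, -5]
e^{tA} =
  [2*t*exp(-3*t) + exp(-3*t), -t*exp(-3*t)]
  [4*t*exp(-3*t), -2*t*exp(-3*t) + exp(-3*t)]

Strategy: write A = P · J · P⁻¹ where J is a Jordan canonical form, so e^{tA} = P · e^{tJ} · P⁻¹, and e^{tJ} can be computed block-by-block.

A has Jordan form
J =
  [-3,  1]
  [ 0, -3]
(up to reordering of blocks).

Per-block formulas:
  For a 2×2 Jordan block J_2(-3): exp(t · J_2(-3)) = e^(-3t)·(I + t·N), where N is the 2×2 nilpotent shift.

After assembling e^{tJ} and conjugating by P, we get:

e^{tA} =
  [2*t*exp(-3*t) + exp(-3*t), -t*exp(-3*t)]
  [4*t*exp(-3*t), -2*t*exp(-3*t) + exp(-3*t)]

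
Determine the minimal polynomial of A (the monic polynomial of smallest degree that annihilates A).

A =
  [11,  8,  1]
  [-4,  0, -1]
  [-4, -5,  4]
x^3 - 15*x^2 + 75*x - 125

The characteristic polynomial is χ_A(x) = (x - 5)^3, so the eigenvalues are known. The minimal polynomial is
  m_A(x) = Π_λ (x − λ)^{k_λ}
where k_λ is the size of the *largest* Jordan block for λ (equivalently, the smallest k with (A − λI)^k v = 0 for every generalised eigenvector v of λ).

  λ = 5: largest Jordan block has size 3, contributing (x − 5)^3

So m_A(x) = (x - 5)^3 = x^3 - 15*x^2 + 75*x - 125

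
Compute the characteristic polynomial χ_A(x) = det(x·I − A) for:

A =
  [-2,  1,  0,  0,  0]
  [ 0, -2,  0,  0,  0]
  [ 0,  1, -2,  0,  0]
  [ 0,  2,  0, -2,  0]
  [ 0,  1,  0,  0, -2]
x^5 + 10*x^4 + 40*x^3 + 80*x^2 + 80*x + 32

Expanding det(x·I − A) (e.g. by cofactor expansion or by noting that A is similar to its Jordan form J, which has the same characteristic polynomial as A) gives
  χ_A(x) = x^5 + 10*x^4 + 40*x^3 + 80*x^2 + 80*x + 32
which factors as (x + 2)^5. The eigenvalues (with algebraic multiplicities) are λ = -2 with multiplicity 5.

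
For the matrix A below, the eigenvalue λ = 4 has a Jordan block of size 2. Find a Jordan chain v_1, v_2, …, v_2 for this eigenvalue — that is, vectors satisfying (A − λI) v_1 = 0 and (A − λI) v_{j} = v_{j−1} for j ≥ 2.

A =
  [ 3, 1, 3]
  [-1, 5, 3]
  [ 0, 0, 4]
A Jordan chain for λ = 4 of length 2:
v_1 = (-1, -1, 0)ᵀ
v_2 = (1, 0, 0)ᵀ

Let N = A − (4)·I. We want v_2 with N^2 v_2 = 0 but N^1 v_2 ≠ 0; then v_{j-1} := N · v_j for j = 2, …, 2.

Pick v_2 = (1, 0, 0)ᵀ.
Then v_1 = N · v_2 = (-1, -1, 0)ᵀ.

Sanity check: (A − (4)·I) v_1 = (0, 0, 0)ᵀ = 0. ✓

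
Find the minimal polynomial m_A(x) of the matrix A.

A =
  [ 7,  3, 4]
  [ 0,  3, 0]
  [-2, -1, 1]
x^3 - 11*x^2 + 39*x - 45

The characteristic polynomial is χ_A(x) = (x - 5)*(x - 3)^2, so the eigenvalues are known. The minimal polynomial is
  m_A(x) = Π_λ (x − λ)^{k_λ}
where k_λ is the size of the *largest* Jordan block for λ (equivalently, the smallest k with (A − λI)^k v = 0 for every generalised eigenvector v of λ).

  λ = 3: largest Jordan block has size 2, contributing (x − 3)^2
  λ = 5: largest Jordan block has size 1, contributing (x − 5)

So m_A(x) = (x - 5)*(x - 3)^2 = x^3 - 11*x^2 + 39*x - 45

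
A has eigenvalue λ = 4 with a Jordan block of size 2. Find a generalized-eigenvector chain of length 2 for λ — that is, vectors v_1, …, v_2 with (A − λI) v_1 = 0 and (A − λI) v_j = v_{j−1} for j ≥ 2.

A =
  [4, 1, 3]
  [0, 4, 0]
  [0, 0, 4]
A Jordan chain for λ = 4 of length 2:
v_1 = (1, 0, 0)ᵀ
v_2 = (0, 1, 0)ᵀ

Let N = A − (4)·I. We want v_2 with N^2 v_2 = 0 but N^1 v_2 ≠ 0; then v_{j-1} := N · v_j for j = 2, …, 2.

Pick v_2 = (0, 1, 0)ᵀ.
Then v_1 = N · v_2 = (1, 0, 0)ᵀ.

Sanity check: (A − (4)·I) v_1 = (0, 0, 0)ᵀ = 0. ✓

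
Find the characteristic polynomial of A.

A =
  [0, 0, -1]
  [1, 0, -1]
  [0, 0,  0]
x^3

Expanding det(x·I − A) (e.g. by cofactor expansion or by noting that A is similar to its Jordan form J, which has the same characteristic polynomial as A) gives
  χ_A(x) = x^3
which factors as x^3. The eigenvalues (with algebraic multiplicities) are λ = 0 with multiplicity 3.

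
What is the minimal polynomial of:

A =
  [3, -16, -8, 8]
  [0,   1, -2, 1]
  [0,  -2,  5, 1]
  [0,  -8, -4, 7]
x^3 - 13*x^2 + 55*x - 75

The characteristic polynomial is χ_A(x) = (x - 5)^2*(x - 3)^2, so the eigenvalues are known. The minimal polynomial is
  m_A(x) = Π_λ (x − λ)^{k_λ}
where k_λ is the size of the *largest* Jordan block for λ (equivalently, the smallest k with (A − λI)^k v = 0 for every generalised eigenvector v of λ).

  λ = 3: largest Jordan block has size 1, contributing (x − 3)
  λ = 5: largest Jordan block has size 2, contributing (x − 5)^2

So m_A(x) = (x - 5)^2*(x - 3) = x^3 - 13*x^2 + 55*x - 75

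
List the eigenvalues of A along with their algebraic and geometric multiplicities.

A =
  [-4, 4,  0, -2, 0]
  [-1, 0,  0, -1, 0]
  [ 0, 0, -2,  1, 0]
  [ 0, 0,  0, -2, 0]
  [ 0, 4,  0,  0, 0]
λ = -2: alg = 4, geom = 2; λ = 0: alg = 1, geom = 1

Step 1 — factor the characteristic polynomial to read off the algebraic multiplicities:
  χ_A(x) = x*(x + 2)^4

Step 2 — compute geometric multiplicities via the rank-nullity identity g(λ) = n − rank(A − λI):
  rank(A − (-2)·I) = 3, so dim ker(A − (-2)·I) = n − 3 = 2
  rank(A − (0)·I) = 4, so dim ker(A − (0)·I) = n − 4 = 1

Summary:
  λ = -2: algebraic multiplicity = 4, geometric multiplicity = 2
  λ = 0: algebraic multiplicity = 1, geometric multiplicity = 1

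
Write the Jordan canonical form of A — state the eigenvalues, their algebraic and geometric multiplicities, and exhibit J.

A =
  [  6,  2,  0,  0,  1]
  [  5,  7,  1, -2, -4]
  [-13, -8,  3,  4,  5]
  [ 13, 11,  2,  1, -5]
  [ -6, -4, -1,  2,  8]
J_3(5) ⊕ J_2(5)

The characteristic polynomial is
  det(x·I − A) = x^5 - 25*x^4 + 250*x^3 - 1250*x^2 + 3125*x - 3125 = (x - 5)^5

Eigenvalues and multiplicities (the geometric multiplicity of λ is n − rank(A − λI), which equals the number of Jordan blocks for λ):
  λ = 5: algebraic multiplicity = 5, geometric multiplicity = 2

Determining the block sizes for each eigenvalue:
  λ = 5: with am = 5 and gm = 2, the partition is not yet determined (e.g. several partitions of 5 into 2 parts exist). Let N = A − (5)·I. Computing rank(N^1) = 3, rank(N^2) = 1, rank(N^3) = 0; the number of blocks of size ≥ j is rank(N^{j−1}) − rank(N^j), giving [2, 2, 1]. So we have 1 block(s) of size 3, 1 block(s) of size 2 → block sizes [3, 2]

Assembling the blocks gives a Jordan form
J =
  [5, 1, 0, 0, 0]
  [0, 5, 1, 0, 0]
  [0, 0, 5, 0, 0]
  [0, 0, 0, 5, 1]
  [0, 0, 0, 0, 5]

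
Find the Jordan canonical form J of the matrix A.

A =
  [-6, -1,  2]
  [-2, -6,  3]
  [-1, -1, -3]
J_3(-5)

The characteristic polynomial is
  det(x·I − A) = x^3 + 15*x^2 + 75*x + 125 = (x + 5)^3

Eigenvalues and multiplicities (the geometric multiplicity of λ is n − rank(A − λI), which equals the number of Jordan blocks for λ):
  λ = -5: algebraic multiplicity = 3, geometric multiplicity = 1

Determining the block sizes for each eigenvalue:
  λ = -5: one block (gm = 1), so the single block has size am = 3 → block sizes [3]

Assembling the blocks gives a Jordan form
J =
  [-5,  1,  0]
  [ 0, -5,  1]
  [ 0,  0, -5]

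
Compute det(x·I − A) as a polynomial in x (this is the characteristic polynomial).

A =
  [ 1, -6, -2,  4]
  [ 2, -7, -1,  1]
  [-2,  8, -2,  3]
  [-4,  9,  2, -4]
x^4 + 12*x^3 + 54*x^2 + 108*x + 81

Expanding det(x·I − A) (e.g. by cofactor expansion or by noting that A is similar to its Jordan form J, which has the same characteristic polynomial as A) gives
  χ_A(x) = x^4 + 12*x^3 + 54*x^2 + 108*x + 81
which factors as (x + 3)^4. The eigenvalues (with algebraic multiplicities) are λ = -3 with multiplicity 4.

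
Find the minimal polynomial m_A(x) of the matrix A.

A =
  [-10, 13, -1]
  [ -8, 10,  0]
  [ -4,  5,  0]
x^3

The characteristic polynomial is χ_A(x) = x^3, so the eigenvalues are known. The minimal polynomial is
  m_A(x) = Π_λ (x − λ)^{k_λ}
where k_λ is the size of the *largest* Jordan block for λ (equivalently, the smallest k with (A − λI)^k v = 0 for every generalised eigenvector v of λ).

  λ = 0: largest Jordan block has size 3, contributing (x − 0)^3

So m_A(x) = x^3 = x^3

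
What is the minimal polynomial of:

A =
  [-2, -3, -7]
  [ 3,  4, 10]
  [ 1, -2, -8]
x^3 + 6*x^2 + 12*x + 8

The characteristic polynomial is χ_A(x) = (x + 2)^3, so the eigenvalues are known. The minimal polynomial is
  m_A(x) = Π_λ (x − λ)^{k_λ}
where k_λ is the size of the *largest* Jordan block for λ (equivalently, the smallest k with (A − λI)^k v = 0 for every generalised eigenvector v of λ).

  λ = -2: largest Jordan block has size 3, contributing (x + 2)^3

So m_A(x) = (x + 2)^3 = x^3 + 6*x^2 + 12*x + 8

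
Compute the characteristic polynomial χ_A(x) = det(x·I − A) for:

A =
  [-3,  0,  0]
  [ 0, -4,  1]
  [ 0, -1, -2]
x^3 + 9*x^2 + 27*x + 27

Expanding det(x·I − A) (e.g. by cofactor expansion or by noting that A is similar to its Jordan form J, which has the same characteristic polynomial as A) gives
  χ_A(x) = x^3 + 9*x^2 + 27*x + 27
which factors as (x + 3)^3. The eigenvalues (with algebraic multiplicities) are λ = -3 with multiplicity 3.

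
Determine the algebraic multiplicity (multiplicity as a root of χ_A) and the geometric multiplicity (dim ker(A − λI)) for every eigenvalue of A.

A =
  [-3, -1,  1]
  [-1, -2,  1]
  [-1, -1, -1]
λ = -2: alg = 3, geom = 1

Step 1 — factor the characteristic polynomial to read off the algebraic multiplicities:
  χ_A(x) = (x + 2)^3

Step 2 — compute geometric multiplicities via the rank-nullity identity g(λ) = n − rank(A − λI):
  rank(A − (-2)·I) = 2, so dim ker(A − (-2)·I) = n − 2 = 1

Summary:
  λ = -2: algebraic multiplicity = 3, geometric multiplicity = 1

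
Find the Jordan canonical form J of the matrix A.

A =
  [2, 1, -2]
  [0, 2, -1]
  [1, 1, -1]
J_3(1)

The characteristic polynomial is
  det(x·I − A) = x^3 - 3*x^2 + 3*x - 1 = (x - 1)^3

Eigenvalues and multiplicities (the geometric multiplicity of λ is n − rank(A − λI), which equals the number of Jordan blocks for λ):
  λ = 1: algebraic multiplicity = 3, geometric multiplicity = 1

Determining the block sizes for each eigenvalue:
  λ = 1: one block (gm = 1), so the single block has size am = 3 → block sizes [3]

Assembling the blocks gives a Jordan form
J =
  [1, 1, 0]
  [0, 1, 1]
  [0, 0, 1]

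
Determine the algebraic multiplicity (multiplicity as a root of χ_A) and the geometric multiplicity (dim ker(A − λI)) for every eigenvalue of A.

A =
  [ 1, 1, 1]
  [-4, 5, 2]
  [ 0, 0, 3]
λ = 3: alg = 3, geom = 2

Step 1 — factor the characteristic polynomial to read off the algebraic multiplicities:
  χ_A(x) = (x - 3)^3

Step 2 — compute geometric multiplicities via the rank-nullity identity g(λ) = n − rank(A − λI):
  rank(A − (3)·I) = 1, so dim ker(A − (3)·I) = n − 1 = 2

Summary:
  λ = 3: algebraic multiplicity = 3, geometric multiplicity = 2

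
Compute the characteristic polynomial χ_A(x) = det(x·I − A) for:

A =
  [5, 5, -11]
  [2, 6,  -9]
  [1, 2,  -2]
x^3 - 9*x^2 + 27*x - 27

Expanding det(x·I − A) (e.g. by cofactor expansion or by noting that A is similar to its Jordan form J, which has the same characteristic polynomial as A) gives
  χ_A(x) = x^3 - 9*x^2 + 27*x - 27
which factors as (x - 3)^3. The eigenvalues (with algebraic multiplicities) are λ = 3 with multiplicity 3.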